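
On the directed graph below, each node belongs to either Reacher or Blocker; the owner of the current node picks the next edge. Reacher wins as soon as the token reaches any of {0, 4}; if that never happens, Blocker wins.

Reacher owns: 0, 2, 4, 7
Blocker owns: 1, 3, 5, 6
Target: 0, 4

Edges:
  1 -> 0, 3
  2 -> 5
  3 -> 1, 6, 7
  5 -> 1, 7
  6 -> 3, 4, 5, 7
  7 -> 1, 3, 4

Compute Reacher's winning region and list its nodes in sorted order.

0, 4, 7

A0 = {0, 4}
A1: add {7} — 7 (Reacher) has 7→4.
A2 = A1; e.g. 1 (Blocker) can still go to 3. Fixed point.
Reacher's winning region = {0, 4, 7}.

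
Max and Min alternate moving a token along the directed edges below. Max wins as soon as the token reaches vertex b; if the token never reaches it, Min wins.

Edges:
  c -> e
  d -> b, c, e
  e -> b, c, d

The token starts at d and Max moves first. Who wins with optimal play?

Track states (vertex, player-to-move).
A0 = {(b,Max), (b,Min)}
A1: add {(d,Max), (e,Max)}.
(d,Max) ∈ A1 ⇒ Max forces the target.

Max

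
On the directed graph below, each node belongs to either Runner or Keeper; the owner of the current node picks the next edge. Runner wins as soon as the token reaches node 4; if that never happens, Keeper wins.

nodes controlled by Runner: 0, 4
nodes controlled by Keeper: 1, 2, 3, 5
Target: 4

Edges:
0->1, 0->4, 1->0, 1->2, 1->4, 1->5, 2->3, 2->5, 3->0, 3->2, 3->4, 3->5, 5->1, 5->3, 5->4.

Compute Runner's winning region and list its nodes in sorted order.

A0 = {4}
A1: add {0} — 0 (Runner) has 0→4.
A2 = A1; e.g. 1 (Keeper) can still go to 2. Fixed point.
Runner's winning region = {0, 4}.

0, 4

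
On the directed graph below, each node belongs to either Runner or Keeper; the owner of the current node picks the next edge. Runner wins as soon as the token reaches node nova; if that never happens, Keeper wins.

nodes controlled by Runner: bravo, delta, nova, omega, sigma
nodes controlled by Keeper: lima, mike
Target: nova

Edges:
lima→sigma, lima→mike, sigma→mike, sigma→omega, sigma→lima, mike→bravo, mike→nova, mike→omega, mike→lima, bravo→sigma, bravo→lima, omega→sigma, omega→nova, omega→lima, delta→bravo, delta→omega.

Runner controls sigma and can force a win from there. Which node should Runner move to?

omega

A0 = {nova}
A1: add {omega} — omega (Runner) has omega→nova.
A2: add {delta, sigma} — sigma (Runner) has sigma→omega; delta (Runner) has delta→omega.
A3: add {bravo} — bravo (Runner) has bravo→sigma.
A4 = A3; e.g. mike (Keeper) can still go to lima. Fixed point.
From sigma, successor omega is in the attractor (rank 1); the other successors lima, mike are not.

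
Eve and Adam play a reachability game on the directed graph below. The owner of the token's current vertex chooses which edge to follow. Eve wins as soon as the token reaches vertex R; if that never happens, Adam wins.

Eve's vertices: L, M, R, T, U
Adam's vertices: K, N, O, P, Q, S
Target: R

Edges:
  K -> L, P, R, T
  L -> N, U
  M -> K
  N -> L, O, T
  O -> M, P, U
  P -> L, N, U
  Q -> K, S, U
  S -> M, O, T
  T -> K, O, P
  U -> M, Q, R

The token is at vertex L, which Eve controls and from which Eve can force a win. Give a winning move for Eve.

U

A0 = {R}
A1: add {U} — U (Eve) has U→R.
A2: add {L} — L (Eve) has L→U.
A3 = A2; e.g. K (Adam) can still go to P. Fixed point.
From L, successor U is in the attractor (rank 1); the other successor N is not.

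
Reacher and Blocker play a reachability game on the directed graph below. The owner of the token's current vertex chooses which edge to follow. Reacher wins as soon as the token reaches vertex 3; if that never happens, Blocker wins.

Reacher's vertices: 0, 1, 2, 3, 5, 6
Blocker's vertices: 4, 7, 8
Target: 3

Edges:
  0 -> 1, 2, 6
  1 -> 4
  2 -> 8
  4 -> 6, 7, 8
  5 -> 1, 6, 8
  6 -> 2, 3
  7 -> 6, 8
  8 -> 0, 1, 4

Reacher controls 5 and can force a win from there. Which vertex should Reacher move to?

6

A0 = {3}
A1: add {6} — 6 (Reacher) has 6→3.
A2: add {0, 5} — 0 (Reacher) has 0→6; 5 (Reacher) has 5→6.
A3 = A2; e.g. 1 (Reacher) has no edge into A2. Fixed point.
From 5, successor 6 is in the attractor (rank 1); the other successors 1, 8 are not.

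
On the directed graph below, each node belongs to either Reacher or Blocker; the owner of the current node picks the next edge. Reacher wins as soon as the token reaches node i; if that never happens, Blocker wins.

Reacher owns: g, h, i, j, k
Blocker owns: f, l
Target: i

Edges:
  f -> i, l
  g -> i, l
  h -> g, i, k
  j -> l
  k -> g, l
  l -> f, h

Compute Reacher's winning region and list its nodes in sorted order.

g, h, i, k

A0 = {i}
A1: add {g, h} — g (Reacher) has g→i; h (Reacher) has h→i.
A2: add {k} — k (Reacher) has k→g.
A3 = A2; e.g. f (Blocker) can still go to l. Fixed point.
Reacher's winning region = {g, h, i, k}.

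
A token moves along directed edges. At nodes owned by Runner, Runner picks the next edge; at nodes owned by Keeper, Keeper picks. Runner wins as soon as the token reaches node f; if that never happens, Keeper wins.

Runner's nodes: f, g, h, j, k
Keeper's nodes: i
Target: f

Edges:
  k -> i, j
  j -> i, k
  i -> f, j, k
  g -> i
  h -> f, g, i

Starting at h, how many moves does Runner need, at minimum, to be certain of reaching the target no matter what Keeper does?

1

A0 = {f}
A1: add {h} — h (Runner) has h→f.
A2 = A1; e.g. g (Runner) has no edge into A1. Fixed point.
h enters the attractor at level 1, so Runner can force the target in 1 move from there.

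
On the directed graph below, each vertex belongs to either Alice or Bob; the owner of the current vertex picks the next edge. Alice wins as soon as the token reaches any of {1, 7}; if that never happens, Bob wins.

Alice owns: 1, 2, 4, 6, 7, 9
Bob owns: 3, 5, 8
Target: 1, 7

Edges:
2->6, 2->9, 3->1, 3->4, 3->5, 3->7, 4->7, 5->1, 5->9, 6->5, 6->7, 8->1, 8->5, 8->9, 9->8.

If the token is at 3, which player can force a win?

Bob

A0 = {1, 7}
A1: add {4, 6} — 4 (Alice) has 4→7; 6 (Alice) has 6→7.
A2: add {2} — 2 (Alice) has 2→6.
A3 = A2; e.g. 3 (Bob) can still go to 5. Fixed point.
3 never enters the attractor, so Bob can avoid the target forever.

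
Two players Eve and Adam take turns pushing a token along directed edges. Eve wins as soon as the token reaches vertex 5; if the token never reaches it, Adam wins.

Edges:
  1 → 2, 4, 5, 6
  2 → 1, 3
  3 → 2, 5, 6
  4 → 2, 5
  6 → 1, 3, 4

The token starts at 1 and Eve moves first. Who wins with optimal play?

Track states (vertex, player-to-move).
A0 = {(5,Eve), (5,Adam)}
A1: add {(1,Eve), (3,Eve), (4,Eve)}.
(1,Eve) ∈ A1 ⇒ Eve forces the target.

Eve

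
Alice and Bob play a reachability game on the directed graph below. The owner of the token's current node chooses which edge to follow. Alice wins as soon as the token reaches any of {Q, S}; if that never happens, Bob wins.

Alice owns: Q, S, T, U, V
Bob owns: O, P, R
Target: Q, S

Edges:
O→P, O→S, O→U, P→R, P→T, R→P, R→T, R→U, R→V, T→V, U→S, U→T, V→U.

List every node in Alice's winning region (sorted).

A0 = {Q, S}
A1: add {U} — U (Alice) has U→S.
A2: add {V} — V (Alice) has V→U.
A3: add {T} — T (Alice) has T→V.
A4 = A3; e.g. O (Bob) can still go to P. Fixed point.
Alice's winning region = {Q, S, T, U, V}.

Q, S, T, U, V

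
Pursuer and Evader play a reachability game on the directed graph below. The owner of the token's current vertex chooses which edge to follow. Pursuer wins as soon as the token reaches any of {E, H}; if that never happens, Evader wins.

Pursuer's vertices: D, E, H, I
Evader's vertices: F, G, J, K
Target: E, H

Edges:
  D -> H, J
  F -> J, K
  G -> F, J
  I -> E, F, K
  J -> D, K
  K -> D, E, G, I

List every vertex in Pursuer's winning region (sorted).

A0 = {E, H}
A1: add {D, I} — D (Pursuer) has D→H; I (Pursuer) has I→E.
A2 = A1; e.g. F (Evader) can still go to J. Fixed point.
Pursuer's winning region = {D, E, H, I}.

D, E, H, I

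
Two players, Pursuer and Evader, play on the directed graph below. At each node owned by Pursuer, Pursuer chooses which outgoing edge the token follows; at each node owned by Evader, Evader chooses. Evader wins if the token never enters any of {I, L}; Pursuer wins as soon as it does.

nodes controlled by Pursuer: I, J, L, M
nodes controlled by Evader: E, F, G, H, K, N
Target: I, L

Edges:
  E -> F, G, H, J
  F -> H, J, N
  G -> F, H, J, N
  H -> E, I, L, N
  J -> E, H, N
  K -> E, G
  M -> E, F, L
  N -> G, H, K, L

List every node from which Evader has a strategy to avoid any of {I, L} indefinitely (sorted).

E, F, G, H, J, K, N

A0 = {I, L}
A1: add {M} — M (Pursuer) has M→L.
A2 = A1; e.g. E (Evader) can still go to F. Fixed point.
Pursuer's attractor = {I, L, M}; Evader avoids the target exactly from the complement.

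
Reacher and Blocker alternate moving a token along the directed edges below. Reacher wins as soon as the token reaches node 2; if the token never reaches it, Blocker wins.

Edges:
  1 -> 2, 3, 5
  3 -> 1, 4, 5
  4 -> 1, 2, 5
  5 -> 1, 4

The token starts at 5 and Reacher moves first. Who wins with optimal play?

Track states (vertex, player-to-move).
A0 = {(2,Reacher), (2,Blocker)}
A1: add {(1,Reacher), (4,Reacher)}.
A2: add {(5,Blocker)}.
A3: add {(3,Reacher)}.
A4 = A3; e.g. (1,Blocker) stays out. (5,Reacher) never enters ⇒ Blocker avoids the target.

Blocker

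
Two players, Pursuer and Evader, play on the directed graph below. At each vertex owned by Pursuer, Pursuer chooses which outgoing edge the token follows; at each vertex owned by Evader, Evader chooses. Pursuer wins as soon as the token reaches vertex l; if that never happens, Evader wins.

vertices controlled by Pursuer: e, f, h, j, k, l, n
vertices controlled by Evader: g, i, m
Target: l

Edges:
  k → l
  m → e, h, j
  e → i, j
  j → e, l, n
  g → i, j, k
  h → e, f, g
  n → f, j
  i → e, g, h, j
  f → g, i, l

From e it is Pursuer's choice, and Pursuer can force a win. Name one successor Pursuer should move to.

A0 = {l}
A1: add {f, j, k} — f (Pursuer) has f→l; j (Pursuer) has j→l; k (Pursuer) has k→l.
A2: add {e, h, n} — e (Pursuer) has e→j; h (Pursuer) has h→f; n (Pursuer) has n→f.
A3: add {m} — m (Evader): all of {e, h, j} already in.
A4 = A3; e.g. g (Evader) can still go to i. Fixed point.
From e, successor j is in the attractor (rank 1); the other successor i is not.

j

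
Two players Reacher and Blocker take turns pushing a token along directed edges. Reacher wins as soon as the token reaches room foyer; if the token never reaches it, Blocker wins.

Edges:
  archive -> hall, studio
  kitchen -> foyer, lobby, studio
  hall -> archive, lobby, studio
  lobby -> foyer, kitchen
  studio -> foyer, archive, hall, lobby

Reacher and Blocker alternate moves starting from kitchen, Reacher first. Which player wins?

Reacher

Track states (vertex, player-to-move).
A0 = {(foyer,Reacher), (foyer,Blocker)}
A1: add {(kitchen,Reacher), (lobby,Reacher), (studio,Reacher)}.
(kitchen,Reacher) ∈ A1 ⇒ Reacher forces the target.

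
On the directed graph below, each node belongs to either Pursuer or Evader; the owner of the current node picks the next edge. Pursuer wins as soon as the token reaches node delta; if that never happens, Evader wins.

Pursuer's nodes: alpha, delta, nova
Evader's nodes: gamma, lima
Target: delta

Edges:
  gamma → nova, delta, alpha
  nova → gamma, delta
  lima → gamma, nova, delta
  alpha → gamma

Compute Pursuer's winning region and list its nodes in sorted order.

A0 = {delta}
A1: add {nova} — nova (Pursuer) has nova→delta.
A2 = A1; e.g. gamma (Evader) can still go to alpha. Fixed point.
Pursuer's winning region = {delta, nova}.

delta, nova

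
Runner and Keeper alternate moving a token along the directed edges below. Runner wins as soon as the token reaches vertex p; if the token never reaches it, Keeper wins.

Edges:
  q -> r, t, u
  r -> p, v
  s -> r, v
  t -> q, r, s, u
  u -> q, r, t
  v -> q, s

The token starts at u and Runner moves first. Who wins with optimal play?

Keeper

Track states (vertex, player-to-move).
A0 = {(p,Runner), (p,Keeper)}
A1: add {(r,Runner)}.
A2 = A1; e.g. (q,Runner) stays out. (u,Runner) never enters ⇒ Keeper avoids the target.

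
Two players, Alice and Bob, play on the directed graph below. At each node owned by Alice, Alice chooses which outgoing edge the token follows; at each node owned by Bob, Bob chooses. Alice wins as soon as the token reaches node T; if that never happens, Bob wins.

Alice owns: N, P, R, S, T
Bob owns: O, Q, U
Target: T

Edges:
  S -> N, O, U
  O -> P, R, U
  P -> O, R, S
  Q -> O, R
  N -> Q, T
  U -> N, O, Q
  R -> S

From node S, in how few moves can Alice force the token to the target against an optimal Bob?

2

A0 = {T}
A1: add {N} — N (Alice) has N→T.
A2: add {S} — S (Alice) has S→N.
S enters the attractor at level 2, so Alice can force the target in 2 moves from there.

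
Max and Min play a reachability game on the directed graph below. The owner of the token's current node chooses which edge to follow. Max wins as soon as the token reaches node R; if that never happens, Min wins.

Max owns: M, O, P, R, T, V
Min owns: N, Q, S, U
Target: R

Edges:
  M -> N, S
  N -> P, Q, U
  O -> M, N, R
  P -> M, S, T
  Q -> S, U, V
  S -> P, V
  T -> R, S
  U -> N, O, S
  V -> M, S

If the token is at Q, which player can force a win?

A0 = {R}
A1: add {O, T} — O (Max) has O→R; T (Max) has T→R.
A2: add {P} — P (Max) has P→T.
A3 = A2; e.g. M (Max) has no edge into A2. Fixed point.
Q never enters the attractor, so Min can avoid the target forever.

Min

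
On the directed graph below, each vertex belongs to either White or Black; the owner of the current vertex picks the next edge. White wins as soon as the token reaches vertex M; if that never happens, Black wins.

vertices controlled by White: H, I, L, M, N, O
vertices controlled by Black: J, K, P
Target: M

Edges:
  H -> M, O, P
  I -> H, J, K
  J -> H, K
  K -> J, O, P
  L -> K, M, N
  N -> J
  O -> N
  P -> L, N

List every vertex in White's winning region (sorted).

A0 = {M}
A1: add {H, L} — H (White) has H→M; L (White) has L→M.
A2: add {I} — I (White) has I→H.
A3 = A2; e.g. J (Black) can still go to K. Fixed point.
White's winning region = {H, I, L, M}.

H, I, L, M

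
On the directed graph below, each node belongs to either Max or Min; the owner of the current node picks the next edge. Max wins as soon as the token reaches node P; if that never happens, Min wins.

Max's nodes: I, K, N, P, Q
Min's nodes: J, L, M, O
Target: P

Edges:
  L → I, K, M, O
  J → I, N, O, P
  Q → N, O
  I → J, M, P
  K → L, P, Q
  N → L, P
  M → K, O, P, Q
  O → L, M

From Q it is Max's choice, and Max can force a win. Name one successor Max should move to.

N

A0 = {P}
A1: add {I, K, N} — I (Max) has I→P; K (Max) has K→P; N (Max) has N→P.
A2: add {Q} — Q (Max) has Q→N.
A3 = A2; e.g. J (Min) can still go to O. Fixed point.
From Q, successor N is in the attractor (rank 1); the other successor O is not.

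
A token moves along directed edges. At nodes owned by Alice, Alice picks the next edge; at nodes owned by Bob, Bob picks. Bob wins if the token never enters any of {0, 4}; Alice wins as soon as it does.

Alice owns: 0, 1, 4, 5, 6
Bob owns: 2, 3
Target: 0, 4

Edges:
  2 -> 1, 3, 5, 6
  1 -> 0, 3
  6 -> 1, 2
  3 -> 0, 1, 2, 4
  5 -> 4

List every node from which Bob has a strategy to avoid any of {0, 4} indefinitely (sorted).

A0 = {0, 4}
A1: add {1, 5} — 1 (Alice) has 1→0; 5 (Alice) has 5→4.
A2: add {6} — 6 (Alice) has 6→1.
A3 = A2; e.g. 2 (Bob) can still go to 3. Fixed point.
Alice's attractor = {0, 1, 4, 5, 6}; Bob avoids the target exactly from the complement.

2, 3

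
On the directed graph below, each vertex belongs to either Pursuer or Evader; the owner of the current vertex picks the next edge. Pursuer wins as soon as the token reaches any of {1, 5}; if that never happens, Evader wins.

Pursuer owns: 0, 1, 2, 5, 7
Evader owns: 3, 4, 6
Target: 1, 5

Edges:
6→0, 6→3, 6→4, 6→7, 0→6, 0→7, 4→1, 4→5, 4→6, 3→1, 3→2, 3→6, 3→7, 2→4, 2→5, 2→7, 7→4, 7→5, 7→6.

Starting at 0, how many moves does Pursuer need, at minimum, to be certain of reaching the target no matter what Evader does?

2

A0 = {1, 5}
A1: add {2, 7} — 2 (Pursuer) has 2→5; 7 (Pursuer) has 7→5.
A2: add {0} — 0 (Pursuer) has 0→7.
A3 = A2; e.g. 3 (Evader) can still go to 6. Fixed point.
0 enters the attractor at level 2, so Pursuer can force the target in 2 moves from there.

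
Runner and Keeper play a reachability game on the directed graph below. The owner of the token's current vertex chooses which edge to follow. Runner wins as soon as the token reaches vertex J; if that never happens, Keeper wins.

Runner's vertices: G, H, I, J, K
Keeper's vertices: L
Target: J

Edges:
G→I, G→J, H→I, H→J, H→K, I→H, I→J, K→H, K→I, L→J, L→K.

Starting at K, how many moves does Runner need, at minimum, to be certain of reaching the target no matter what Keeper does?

2

A0 = {J}
A1: add {G, H, I} — G (Runner) has G→J; H (Runner) has H→J; I (Runner) has I→J.
A2: add {K} — K (Runner) has K→H.
K enters the attractor at level 2, so Runner can force the target in 2 moves from there.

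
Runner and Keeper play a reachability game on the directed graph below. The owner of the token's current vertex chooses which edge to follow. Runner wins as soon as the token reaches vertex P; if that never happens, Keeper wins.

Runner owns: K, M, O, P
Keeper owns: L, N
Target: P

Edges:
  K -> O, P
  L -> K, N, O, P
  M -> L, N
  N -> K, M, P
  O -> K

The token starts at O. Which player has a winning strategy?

Runner

A0 = {P}
A1: add {K} — K (Runner) has K→P.
A2: add {O} — O (Runner) has O→K.
A3 = A2; e.g. L (Keeper) can still go to N. Fixed point.
O ∈ A2, so Runner can force the target.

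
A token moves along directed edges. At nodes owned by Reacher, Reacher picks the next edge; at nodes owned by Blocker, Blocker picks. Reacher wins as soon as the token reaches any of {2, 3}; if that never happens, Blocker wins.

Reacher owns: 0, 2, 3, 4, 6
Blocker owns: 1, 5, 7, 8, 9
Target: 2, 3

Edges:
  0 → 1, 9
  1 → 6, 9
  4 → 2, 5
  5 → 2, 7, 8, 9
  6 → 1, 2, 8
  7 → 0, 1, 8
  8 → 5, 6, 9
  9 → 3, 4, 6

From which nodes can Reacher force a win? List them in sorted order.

A0 = {2, 3}
A1: add {4, 6} — 4 (Reacher) has 4→2; 6 (Reacher) has 6→2.
A2: add {9} — 9 (Blocker): all of {3, 4, 6} already in.
A3: add {0, 1} — 0 (Reacher) has 0→9; 1 (Blocker): all of {6, 9} already in.
A4 = A3; e.g. 5 (Blocker) can still go to 7. Fixed point.
Reacher's winning region = {0, 1, 2, 3, 4, 6, 9}.

0, 1, 2, 3, 4, 6, 9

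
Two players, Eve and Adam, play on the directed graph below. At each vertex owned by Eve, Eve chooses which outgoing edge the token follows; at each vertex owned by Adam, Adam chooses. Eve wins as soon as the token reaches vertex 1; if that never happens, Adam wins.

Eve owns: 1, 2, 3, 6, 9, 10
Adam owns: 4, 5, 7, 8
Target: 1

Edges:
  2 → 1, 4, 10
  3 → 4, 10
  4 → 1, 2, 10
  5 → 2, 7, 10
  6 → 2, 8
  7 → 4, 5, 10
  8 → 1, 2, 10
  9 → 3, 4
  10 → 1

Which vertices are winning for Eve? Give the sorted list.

A0 = {1}
A1: add {2, 10} — 2 (Eve) has 2→1; 10 (Eve) has 10→1.
A2: add {3, 4, 6, 8} — 3 (Eve) has 3→10; 4 (Adam): all of {1, 2, 10} already in; 6 (Eve) has 6→2; 8 (Adam): all of {1, 2, 10} already in.
A3: add {9} — 9 (Eve) has 9→3.
A4 = A3; e.g. 5 (Adam) can still go to 7. Fixed point.
Eve's winning region = {1, 2, 3, 4, 6, 8, 9, 10}.

1, 2, 3, 4, 6, 8, 9, 10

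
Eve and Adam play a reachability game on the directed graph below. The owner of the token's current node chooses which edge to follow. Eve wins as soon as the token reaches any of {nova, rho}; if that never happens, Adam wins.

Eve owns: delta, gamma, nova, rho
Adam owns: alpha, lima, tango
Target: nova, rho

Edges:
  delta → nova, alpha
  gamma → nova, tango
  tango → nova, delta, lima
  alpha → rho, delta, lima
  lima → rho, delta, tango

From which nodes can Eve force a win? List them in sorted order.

A0 = {nova, rho}
A1: add {delta, gamma} — delta (Eve) has delta→nova; gamma (Eve) has gamma→nova.
A2 = A1; e.g. lima (Adam) can still go to tango. Fixed point.
Eve's winning region = {delta, gamma, nova, rho}.

delta, gamma, nova, rho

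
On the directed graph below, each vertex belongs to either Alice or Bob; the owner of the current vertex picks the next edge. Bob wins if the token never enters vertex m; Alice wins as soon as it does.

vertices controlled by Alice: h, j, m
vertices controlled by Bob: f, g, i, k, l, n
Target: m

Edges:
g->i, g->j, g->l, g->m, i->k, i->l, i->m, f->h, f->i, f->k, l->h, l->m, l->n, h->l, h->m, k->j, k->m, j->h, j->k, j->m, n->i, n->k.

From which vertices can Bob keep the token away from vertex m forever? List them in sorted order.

A0 = {m}
A1: add {h, j} — h (Alice) has h→m; j (Alice) has j→m.
A2: add {k} — k (Bob): all of {j, m} already in.
A3 = A2; e.g. f (Bob) can still go to i. Fixed point.
Alice's attractor = {h, j, k, m}; Bob avoids the target exactly from the complement.

f, g, i, l, n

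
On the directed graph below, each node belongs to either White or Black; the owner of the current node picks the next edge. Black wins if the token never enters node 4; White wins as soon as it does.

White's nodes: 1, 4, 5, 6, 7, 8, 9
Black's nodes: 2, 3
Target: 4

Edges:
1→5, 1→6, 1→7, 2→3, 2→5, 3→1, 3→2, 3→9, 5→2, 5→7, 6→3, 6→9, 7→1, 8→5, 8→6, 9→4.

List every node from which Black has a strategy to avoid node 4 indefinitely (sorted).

2, 3

A0 = {4}
A1: add {9} — 9 (White) has 9→4.
A2: add {6} — 6 (White) has 6→9.
A3: add {1, 8} — 1 (White) has 1→6; 8 (White) has 8→6.
A4: add {7} — 7 (White) has 7→1.
A5: add {5} — 5 (White) has 5→7.
A6 = A5; e.g. 2 (Black) can still go to 3. Fixed point.
White's attractor = {1, 4, 5, 6, 7, 8, 9}; Black avoids the target exactly from the complement.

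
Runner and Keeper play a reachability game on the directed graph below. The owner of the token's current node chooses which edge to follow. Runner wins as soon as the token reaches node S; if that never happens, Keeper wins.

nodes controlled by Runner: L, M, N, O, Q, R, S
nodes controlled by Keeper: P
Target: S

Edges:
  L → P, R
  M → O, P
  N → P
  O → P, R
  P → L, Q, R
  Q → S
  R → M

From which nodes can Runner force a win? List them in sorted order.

A0 = {S}
A1: add {Q} — Q (Runner) has Q→S.
A2 = A1; e.g. L (Runner) has no edge into A1. Fixed point.
Runner's winning region = {Q, S}.

Q, S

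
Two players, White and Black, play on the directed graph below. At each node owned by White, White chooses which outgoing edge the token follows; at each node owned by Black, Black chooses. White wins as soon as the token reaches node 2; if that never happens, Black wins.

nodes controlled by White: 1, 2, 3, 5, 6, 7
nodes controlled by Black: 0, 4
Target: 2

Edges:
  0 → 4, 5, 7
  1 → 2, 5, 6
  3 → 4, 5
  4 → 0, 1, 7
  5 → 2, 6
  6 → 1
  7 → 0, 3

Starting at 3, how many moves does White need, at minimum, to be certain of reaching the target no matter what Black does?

2

A0 = {2}
A1: add {1, 5} — 1 (White) has 1→2; 5 (White) has 5→2.
A2: add {3, 6} — 3 (White) has 3→5; 6 (White) has 6→1.
3 enters the attractor at level 2, so White can force the target in 2 moves from there.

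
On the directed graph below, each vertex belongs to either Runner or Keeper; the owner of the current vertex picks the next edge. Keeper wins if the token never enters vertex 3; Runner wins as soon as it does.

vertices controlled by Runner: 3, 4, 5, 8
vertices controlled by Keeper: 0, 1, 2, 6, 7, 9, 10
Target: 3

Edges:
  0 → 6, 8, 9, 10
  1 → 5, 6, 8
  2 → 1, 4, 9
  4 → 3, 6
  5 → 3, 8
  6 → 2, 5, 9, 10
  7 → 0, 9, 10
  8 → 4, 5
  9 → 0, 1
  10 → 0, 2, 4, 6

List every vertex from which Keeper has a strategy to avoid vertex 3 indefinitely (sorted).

0, 1, 2, 6, 7, 9, 10

A0 = {3}
A1: add {4, 5} — 4 (Runner) has 4→3; 5 (Runner) has 5→3.
A2: add {8} — 8 (Runner) has 8→4.
A3 = A2; e.g. 0 (Keeper) can still go to 6. Fixed point.
Runner's attractor = {3, 4, 5, 8}; Keeper avoids the target exactly from the complement.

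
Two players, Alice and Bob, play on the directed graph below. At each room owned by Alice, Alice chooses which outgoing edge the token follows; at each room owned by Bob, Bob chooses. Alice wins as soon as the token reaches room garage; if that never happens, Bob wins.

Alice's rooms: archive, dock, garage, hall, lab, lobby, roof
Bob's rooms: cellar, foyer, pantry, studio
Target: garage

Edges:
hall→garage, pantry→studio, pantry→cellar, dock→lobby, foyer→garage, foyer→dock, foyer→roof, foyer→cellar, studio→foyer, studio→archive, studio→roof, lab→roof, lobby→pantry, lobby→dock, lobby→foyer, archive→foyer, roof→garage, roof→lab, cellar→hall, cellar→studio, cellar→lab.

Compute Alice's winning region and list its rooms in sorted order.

A0 = {garage}
A1: add {hall, roof} — hall (Alice) has hall→garage; roof (Alice) has roof→garage.
A2: add {lab} — lab (Alice) has lab→roof.
A3 = A2; e.g. pantry (Bob) can still go to studio. Fixed point.
Alice's winning region = {garage, hall, lab, roof}.

garage, hall, lab, roof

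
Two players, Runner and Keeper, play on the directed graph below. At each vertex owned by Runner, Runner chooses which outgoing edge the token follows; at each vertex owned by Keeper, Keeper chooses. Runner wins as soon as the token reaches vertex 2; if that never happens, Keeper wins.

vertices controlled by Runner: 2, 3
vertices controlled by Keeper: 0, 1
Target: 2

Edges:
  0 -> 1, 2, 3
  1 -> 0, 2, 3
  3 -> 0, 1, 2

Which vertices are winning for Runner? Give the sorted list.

2, 3

A0 = {2}
A1: add {3} — 3 (Runner) has 3→2.
A2 = A1; e.g. 0 (Keeper) can still go to 1. Fixed point.
Runner's winning region = {2, 3}.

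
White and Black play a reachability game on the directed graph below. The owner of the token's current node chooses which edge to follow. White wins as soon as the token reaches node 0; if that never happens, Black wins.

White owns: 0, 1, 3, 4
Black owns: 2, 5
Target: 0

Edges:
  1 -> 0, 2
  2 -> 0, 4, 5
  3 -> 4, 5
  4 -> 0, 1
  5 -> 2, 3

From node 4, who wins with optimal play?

A0 = {0}
A1: add {1, 4} — 1 (White) has 1→0; 4 (White) has 4→0.
4 ∈ A1, so White can force the target.

White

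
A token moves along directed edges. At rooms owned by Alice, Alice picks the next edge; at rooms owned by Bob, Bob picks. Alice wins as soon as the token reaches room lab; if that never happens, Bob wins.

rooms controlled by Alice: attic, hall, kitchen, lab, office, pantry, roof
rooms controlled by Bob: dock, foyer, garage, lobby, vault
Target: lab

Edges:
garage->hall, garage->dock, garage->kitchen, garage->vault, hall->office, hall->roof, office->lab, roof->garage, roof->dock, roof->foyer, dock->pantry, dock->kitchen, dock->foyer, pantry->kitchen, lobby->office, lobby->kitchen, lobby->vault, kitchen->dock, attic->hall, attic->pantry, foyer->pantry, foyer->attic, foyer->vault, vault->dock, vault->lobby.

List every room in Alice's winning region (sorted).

attic, hall, lab, office

A0 = {lab}
A1: add {office} — office (Alice) has office→lab.
A2: add {hall} — hall (Alice) has hall→office.
A3: add {attic} — attic (Alice) has attic→hall.
A4 = A3; e.g. garage (Bob) can still go to dock. Fixed point.
Alice's winning region = {attic, hall, lab, office}.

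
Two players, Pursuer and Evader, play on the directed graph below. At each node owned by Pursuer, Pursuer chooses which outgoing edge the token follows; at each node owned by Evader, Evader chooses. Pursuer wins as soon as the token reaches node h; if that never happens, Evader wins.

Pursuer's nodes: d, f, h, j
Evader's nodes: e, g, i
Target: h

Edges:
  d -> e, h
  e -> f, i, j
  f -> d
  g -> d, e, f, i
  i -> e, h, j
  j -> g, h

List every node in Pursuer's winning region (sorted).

d, f, h, j

A0 = {h}
A1: add {d, j} — d (Pursuer) has d→h; j (Pursuer) has j→h.
A2: add {f} — f (Pursuer) has f→d.
A3 = A2; e.g. e (Evader) can still go to i. Fixed point.
Pursuer's winning region = {d, f, h, j}.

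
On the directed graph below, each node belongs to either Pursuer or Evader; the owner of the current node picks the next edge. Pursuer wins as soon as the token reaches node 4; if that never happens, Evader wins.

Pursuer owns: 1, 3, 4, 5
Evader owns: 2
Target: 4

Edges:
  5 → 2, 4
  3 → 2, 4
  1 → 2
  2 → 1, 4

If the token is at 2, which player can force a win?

Evader

A0 = {4}
A1: add {3, 5} — 3 (Pursuer) has 3→4; 5 (Pursuer) has 5→4.
A2 = A1; e.g. 1 (Pursuer) has no edge into A1. Fixed point.
2 never enters the attractor, so Evader can avoid the target forever.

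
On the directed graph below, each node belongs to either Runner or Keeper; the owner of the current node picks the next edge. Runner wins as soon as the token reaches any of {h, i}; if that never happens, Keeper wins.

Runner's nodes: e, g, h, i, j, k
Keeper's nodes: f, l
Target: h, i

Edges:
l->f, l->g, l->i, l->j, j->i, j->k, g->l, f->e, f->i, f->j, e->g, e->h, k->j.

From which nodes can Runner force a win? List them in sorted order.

e, f, h, i, j, k

A0 = {h, i}
A1: add {e, j} — e (Runner) has e→h; j (Runner) has j→i.
A2: add {f, k} — f (Keeper): all of {e, i, j} already in; k (Runner) has k→j.
A3 = A2; e.g. g (Runner) has no edge into A2. Fixed point.
Runner's winning region = {e, f, h, i, j, k}.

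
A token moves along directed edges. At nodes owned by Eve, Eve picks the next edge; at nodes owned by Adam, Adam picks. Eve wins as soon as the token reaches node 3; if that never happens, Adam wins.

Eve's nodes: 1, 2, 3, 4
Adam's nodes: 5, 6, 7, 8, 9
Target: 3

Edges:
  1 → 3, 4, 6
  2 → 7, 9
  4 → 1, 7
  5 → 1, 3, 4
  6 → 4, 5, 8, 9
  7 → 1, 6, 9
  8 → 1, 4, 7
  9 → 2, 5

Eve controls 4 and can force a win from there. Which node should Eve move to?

1

A0 = {3}
A1: add {1} — 1 (Eve) has 1→3.
A2: add {4} — 4 (Eve) has 4→1.
A3: add {5} — 5 (Adam): all of {1, 3, 4} already in.
A4 = A3; e.g. 2 (Eve) has no edge into A3. Fixed point.
From 4, successor 1 is in the attractor (rank 1); the other successor 7 is not.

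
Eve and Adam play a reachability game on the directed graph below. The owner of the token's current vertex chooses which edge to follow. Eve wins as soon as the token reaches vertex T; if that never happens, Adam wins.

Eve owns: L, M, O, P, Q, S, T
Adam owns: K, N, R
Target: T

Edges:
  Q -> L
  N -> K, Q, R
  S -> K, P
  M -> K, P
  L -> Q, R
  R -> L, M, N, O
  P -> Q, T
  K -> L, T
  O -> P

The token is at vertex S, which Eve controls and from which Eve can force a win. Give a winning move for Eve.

A0 = {T}
A1: add {P} — P (Eve) has P→T.
A2: add {M, O, S} — M (Eve) has M→P; O (Eve) has O→P; S (Eve) has S→P.
A3 = A2; e.g. K (Adam) can still go to L. Fixed point.
From S, successor P is in the attractor (rank 1); the other successor K is not.

P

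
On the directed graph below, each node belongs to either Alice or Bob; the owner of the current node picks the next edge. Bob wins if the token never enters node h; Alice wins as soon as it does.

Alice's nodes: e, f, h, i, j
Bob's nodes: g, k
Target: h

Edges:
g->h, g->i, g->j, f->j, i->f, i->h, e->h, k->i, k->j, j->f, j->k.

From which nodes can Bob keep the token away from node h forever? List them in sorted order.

A0 = {h}
A1: add {e, i} — e (Alice) has e→h; i (Alice) has i→h.
A2 = A1; e.g. f (Alice) has no edge into A1. Fixed point.
Alice's attractor = {e, h, i}; Bob avoids the target exactly from the complement.

f, g, j, k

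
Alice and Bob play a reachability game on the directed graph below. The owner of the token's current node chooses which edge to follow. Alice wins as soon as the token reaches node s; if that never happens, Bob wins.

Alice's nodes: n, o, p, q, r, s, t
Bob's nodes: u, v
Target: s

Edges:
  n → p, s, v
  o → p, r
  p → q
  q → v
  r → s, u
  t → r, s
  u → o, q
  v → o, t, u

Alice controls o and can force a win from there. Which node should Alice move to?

r

A0 = {s}
A1: add {n, r, t} — n (Alice) has n→s; r (Alice) has r→s; t (Alice) has t→s.
A2: add {o} — o (Alice) has o→r.
A3 = A2; e.g. p (Alice) has no edge into A2. Fixed point.
From o, successor r is in the attractor (rank 1); the other successor p is not.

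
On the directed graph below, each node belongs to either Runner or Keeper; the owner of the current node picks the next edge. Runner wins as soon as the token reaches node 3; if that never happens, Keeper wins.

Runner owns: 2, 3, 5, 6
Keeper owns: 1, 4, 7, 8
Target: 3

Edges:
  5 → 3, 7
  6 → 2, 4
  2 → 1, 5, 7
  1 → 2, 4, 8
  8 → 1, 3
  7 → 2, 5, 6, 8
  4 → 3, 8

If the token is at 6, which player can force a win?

A0 = {3}
A1: add {5} — 5 (Runner) has 5→3.
A2: add {2} — 2 (Runner) has 2→5.
A3: add {6} — 6 (Runner) has 6→2.
A4 = A3; e.g. 1 (Keeper) can still go to 4. Fixed point.
6 ∈ A3, so Runner can force the target.

Runner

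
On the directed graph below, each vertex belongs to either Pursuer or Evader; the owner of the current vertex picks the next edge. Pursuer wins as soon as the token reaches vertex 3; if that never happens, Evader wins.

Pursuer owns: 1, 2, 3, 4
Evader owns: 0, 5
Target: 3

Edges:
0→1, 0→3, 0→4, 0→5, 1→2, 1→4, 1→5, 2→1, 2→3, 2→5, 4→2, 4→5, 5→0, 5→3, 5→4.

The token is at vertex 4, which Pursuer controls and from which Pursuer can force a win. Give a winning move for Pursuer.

A0 = {3}
A1: add {2} — 2 (Pursuer) has 2→3.
A2: add {1, 4} — 1 (Pursuer) has 1→2; 4 (Pursuer) has 4→2.
A3 = A2; e.g. 0 (Evader) can still go to 5. Fixed point.
From 4, successor 2 is in the attractor (rank 1); the other successor 5 is not.

2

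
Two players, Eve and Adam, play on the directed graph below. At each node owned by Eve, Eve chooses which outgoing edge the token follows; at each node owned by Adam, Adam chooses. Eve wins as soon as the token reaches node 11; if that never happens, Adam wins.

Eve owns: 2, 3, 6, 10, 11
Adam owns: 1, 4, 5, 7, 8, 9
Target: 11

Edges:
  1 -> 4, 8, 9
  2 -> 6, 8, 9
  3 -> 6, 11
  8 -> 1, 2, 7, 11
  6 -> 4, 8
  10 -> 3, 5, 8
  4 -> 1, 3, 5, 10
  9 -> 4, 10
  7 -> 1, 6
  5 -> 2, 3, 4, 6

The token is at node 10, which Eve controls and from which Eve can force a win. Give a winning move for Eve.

A0 = {11}
A1: add {3} — 3 (Eve) has 3→11.
A2: add {10} — 10 (Eve) has 10→3.
A3 = A2; e.g. 1 (Adam) can still go to 4. Fixed point.
From 10, successor 3 is in the attractor (rank 1); the other successors 5, 8 are not.

3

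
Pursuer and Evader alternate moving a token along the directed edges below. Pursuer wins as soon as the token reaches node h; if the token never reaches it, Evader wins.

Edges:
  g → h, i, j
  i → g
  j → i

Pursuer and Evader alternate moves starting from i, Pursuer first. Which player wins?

Track states (vertex, player-to-move).
A0 = {(h,Pursuer), (h,Evader)}
A1: add {(g,Pursuer)}.
A2: add {(i,Evader)}.
A3: add {(j,Pursuer)}.
A4 = A3; e.g. (g,Evader) stays out. (i,Pursuer) never enters ⇒ Evader avoids the target.

Evader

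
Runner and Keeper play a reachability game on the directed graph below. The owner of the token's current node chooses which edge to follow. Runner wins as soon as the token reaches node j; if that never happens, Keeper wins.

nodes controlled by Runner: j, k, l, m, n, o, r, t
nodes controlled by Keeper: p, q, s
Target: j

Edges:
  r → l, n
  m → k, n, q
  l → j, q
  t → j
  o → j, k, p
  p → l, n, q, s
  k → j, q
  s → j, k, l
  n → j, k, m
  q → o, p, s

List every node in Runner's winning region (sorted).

A0 = {j}
A1: add {k, l, n, o, t} — k (Runner) has k→j; l (Runner) has l→j; n (Runner) has n→j; o (Runner) has o→j; t (Runner) has t→j.
A2: add {m, r, s} — m (Runner) has m→k; r (Runner) has r→l; s (Keeper): all of {j, k, l} already in.
A3 = A2; e.g. p (Keeper) can still go to q. Fixed point.
Runner's winning region = {j, k, l, m, n, o, r, s, t}.

j, k, l, m, n, o, r, s, t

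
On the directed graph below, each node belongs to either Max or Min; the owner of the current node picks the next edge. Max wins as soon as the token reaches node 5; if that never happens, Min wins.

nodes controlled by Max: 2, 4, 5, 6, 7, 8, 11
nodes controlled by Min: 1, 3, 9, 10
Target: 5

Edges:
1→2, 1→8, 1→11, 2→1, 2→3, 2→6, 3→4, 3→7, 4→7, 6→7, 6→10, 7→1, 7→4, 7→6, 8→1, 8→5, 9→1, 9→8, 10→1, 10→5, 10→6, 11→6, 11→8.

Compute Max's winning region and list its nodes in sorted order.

5, 8, 11

A0 = {5}
A1: add {8} — 8 (Max) has 8→5.
A2: add {11} — 11 (Max) has 11→8.
A3 = A2; e.g. 1 (Min) can still go to 2. Fixed point.
Max's winning region = {5, 8, 11}.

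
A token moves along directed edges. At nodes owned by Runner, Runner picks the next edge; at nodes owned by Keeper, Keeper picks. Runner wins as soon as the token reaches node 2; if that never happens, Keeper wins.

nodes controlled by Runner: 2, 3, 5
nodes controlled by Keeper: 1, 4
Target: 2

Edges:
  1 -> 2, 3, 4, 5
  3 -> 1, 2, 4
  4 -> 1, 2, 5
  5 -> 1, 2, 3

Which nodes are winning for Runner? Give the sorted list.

A0 = {2}
A1: add {3, 5} — 3 (Runner) has 3→2; 5 (Runner) has 5→2.
A2 = A1; e.g. 1 (Keeper) can still go to 4. Fixed point.
Runner's winning region = {2, 3, 5}.

2, 3, 5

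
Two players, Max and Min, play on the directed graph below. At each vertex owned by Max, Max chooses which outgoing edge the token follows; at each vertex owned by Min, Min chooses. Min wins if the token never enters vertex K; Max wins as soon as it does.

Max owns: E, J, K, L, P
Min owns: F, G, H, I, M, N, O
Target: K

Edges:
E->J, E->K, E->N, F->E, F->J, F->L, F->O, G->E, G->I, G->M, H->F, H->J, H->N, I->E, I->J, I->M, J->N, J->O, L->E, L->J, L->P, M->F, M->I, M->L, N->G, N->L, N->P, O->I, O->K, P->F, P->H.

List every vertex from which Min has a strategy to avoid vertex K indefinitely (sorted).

F, G, H, I, J, M, N, O, P

A0 = {K}
A1: add {E} — E (Max) has E→K.
A2: add {L} — L (Max) has L→E.
A3 = A2; e.g. F (Min) can still go to J. Fixed point.
Max's attractor = {E, K, L}; Min avoids the target exactly from the complement.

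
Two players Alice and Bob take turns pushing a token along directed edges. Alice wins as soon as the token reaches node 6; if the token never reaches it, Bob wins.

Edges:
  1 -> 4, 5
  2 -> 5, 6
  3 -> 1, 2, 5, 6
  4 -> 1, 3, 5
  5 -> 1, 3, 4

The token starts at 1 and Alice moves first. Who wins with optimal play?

Track states (vertex, player-to-move).
A0 = {(6,Alice), (6,Bob)}
A1: add {(2,Alice), (3,Alice)}.
A2 = A1; e.g. (1,Alice) stays out. (1,Alice) never enters ⇒ Bob avoids the target.

Bob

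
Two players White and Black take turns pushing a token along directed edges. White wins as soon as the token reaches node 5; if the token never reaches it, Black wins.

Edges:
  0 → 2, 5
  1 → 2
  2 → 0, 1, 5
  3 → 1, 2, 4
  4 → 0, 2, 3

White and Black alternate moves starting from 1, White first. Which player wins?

Track states (vertex, player-to-move).
A0 = {(5,White), (5,Black)}
A1: add {(0,White), (2,White)}.
A2: add {(0,Black), (1,Black)}.
A3: add {(3,White), (4,White)}.
A4: add {(4,Black)}.
A5 = A4; e.g. (1,White) stays out. (1,White) never enters ⇒ Black avoids the target.

Black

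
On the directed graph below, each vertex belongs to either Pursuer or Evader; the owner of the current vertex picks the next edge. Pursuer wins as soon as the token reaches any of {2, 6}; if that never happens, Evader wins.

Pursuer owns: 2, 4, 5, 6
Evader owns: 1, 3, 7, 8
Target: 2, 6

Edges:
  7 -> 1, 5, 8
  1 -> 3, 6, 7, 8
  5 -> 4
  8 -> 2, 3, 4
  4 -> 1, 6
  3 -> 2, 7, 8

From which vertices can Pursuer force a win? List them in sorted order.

A0 = {2, 6}
A1: add {4} — 4 (Pursuer) has 4→6.
A2: add {5} — 5 (Pursuer) has 5→4.
A3 = A2; e.g. 1 (Evader) can still go to 3. Fixed point.
Pursuer's winning region = {2, 4, 5, 6}.

2, 4, 5, 6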